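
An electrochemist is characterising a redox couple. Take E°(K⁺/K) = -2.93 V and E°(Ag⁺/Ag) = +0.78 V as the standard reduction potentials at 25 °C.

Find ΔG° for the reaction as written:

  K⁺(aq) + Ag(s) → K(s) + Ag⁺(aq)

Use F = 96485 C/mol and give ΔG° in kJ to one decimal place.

As written, K⁺/K is reduced (cathode) and Ag⁺/Ag is oxidised (anode), so E°cell = (-2.93) − (+0.78) = -3.71 V.
Balancing electrons gives n = 1.
ΔG° = −nFE° = −(1)(96485)(-3.71) = 357,959 J = +358.0 kJ.

+358.0 kJ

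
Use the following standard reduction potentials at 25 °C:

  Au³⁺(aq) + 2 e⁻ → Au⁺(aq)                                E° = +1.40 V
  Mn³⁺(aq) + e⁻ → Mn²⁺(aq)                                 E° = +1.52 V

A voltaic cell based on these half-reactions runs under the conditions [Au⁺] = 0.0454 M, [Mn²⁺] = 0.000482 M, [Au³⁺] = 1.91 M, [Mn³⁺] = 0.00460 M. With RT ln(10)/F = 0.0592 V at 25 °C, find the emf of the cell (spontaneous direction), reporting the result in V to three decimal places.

Mn³⁺/Mn²⁺ is the cathode (higher E°), Au³⁺/Au⁺ the anode: E°cell = +1.52 − (+1.40) = +0.12 V, n = 2.
Overall: 2 Mn³⁺(aq) + Au⁺(aq) → 2 Mn²⁺(aq) + Au³⁺(aq)
Q = [Mn²⁺]^2·[Au³⁺] / ([Mn³⁺]^2·[Au⁺]); log Q = -0.335.
E = E° − (0.0592/n) log Q = +0.12 − (0.0592/2)(-0.335) = +0.130 V.

+0.130 V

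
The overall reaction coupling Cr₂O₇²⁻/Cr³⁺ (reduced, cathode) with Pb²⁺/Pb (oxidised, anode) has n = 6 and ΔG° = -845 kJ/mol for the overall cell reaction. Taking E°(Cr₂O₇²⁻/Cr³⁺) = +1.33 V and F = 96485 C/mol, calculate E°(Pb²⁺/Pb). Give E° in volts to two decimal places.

E°cell = −ΔG°/(nF) = −(-845×10³)/((6)(96485)) = +1.460 V.
Since Cr₂O₇²⁻/Cr³⁺ is the cathode and Pb²⁺/Pb the anode, E°cell = E°(Cr₂O₇²⁻/Cr³⁺) − E°(Pb²⁺/Pb).
So E°(Pb²⁺/Pb) = E°(Cr₂O₇²⁻/Cr³⁺) − E°cell = (+1.33) − (+1.460) = -0.13 V.

-0.13 V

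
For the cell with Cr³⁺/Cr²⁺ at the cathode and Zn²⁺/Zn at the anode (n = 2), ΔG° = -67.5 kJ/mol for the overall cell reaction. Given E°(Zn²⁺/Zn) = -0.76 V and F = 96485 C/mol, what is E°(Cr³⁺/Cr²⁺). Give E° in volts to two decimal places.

E°cell = −ΔG°/(nF) = −(-67.5×10³)/((2)(96485)) = +0.350 V.
Since Cr³⁺/Cr²⁺ is the cathode and Zn²⁺/Zn the anode, E°cell = E°(Cr³⁺/Cr²⁺) − E°(Zn²⁺/Zn).
So E°(Cr³⁺/Cr²⁺) = E°cell + E°(Zn²⁺/Zn) = +0.350 + (-0.76) = -0.41 V.

-0.41 V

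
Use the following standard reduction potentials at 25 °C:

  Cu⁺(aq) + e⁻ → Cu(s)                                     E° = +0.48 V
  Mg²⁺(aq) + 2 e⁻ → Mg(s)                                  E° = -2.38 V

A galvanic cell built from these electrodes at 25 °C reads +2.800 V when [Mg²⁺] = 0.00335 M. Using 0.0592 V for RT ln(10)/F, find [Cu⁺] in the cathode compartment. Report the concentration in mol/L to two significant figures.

0.0056 M

Cu⁺/Cu is the cathode, Mg²⁺/Mg the anode: E°cell = +2.86 V, n = 2.
Overall reaction: 2 Cu⁺(aq) + Mg(s) → 2 Cu(s) + Mg²⁺(aq); Q = [Mg²⁺]^1/[Cu⁺]^2.
From E = E° − (0.0592/n) log Q: log Q = (E° − E)·n/0.0592 = (+2.86 − (+2.800))·2/0.0592 = 2.0270.
So 2·log[Cu⁺] = 1·log(0.00335) − log Q = -2.4750 − (2.0270) = -4.5020; log[Cu⁺] = -4.5020 / 2 = -2.2510; [Cu⁺] = 10^(-2.2510) ≈ 0.0056 M.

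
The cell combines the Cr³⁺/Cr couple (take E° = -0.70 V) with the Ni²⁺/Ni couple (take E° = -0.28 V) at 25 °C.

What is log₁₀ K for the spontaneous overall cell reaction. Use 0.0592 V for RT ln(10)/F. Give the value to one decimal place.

42.6

Cathode: Ni²⁺/Ni; anode: Cr³⁺/Cr. E°cell = +0.42 V, n = 6.
log K = nE°cell / 0.0592 = (6)(+0.42) / 0.0592 = 42.6.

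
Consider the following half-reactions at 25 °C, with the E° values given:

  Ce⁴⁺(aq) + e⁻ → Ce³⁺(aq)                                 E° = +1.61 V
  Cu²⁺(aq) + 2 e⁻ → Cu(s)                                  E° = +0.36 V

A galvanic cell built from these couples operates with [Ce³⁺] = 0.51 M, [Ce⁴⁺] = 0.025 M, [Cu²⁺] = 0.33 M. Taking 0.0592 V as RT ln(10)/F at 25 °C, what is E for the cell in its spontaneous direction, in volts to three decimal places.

+1.187 V

Ce⁴⁺/Ce³⁺ is the cathode (higher E°), Cu²⁺/Cu the anode: E°cell = +1.61 − (+0.36) = +1.25 V, n = 2.
Overall: 2 Ce⁴⁺(aq) + Cu(s) → 2 Ce³⁺(aq) + Cu²⁺(aq)
Q = [Ce³⁺]^2·[Cu²⁺] / ([Ce⁴⁺]^2); log Q = 2.138.
E = E° − (0.0592/n) log Q = +1.25 − (0.0592/2)(2.138) = +1.187 V.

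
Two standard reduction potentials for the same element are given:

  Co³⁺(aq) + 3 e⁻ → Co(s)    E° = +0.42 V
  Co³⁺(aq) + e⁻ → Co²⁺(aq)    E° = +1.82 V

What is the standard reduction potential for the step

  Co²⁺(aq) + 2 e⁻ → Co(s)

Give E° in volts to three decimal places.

-0.280 V

Sequential free energies add, so n₃E°₃ = n₁E°₁ + n₂E°₂.
With n₃ = 3, and the known step contributing 1×(+1.82) V, the unknown satisfies 2·E° = 3×(+0.42) − 1×(+1.82) = -0.560.
E° = -0.560 / 2 = -0.280 V.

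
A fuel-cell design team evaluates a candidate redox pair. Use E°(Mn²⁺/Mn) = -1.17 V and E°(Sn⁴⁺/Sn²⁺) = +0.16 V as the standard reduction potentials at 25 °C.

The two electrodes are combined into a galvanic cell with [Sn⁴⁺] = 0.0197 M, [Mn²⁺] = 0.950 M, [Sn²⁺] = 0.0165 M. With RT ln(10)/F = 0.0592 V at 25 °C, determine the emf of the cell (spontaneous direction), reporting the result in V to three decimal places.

+1.333 V

Sn⁴⁺/Sn²⁺ is the cathode (higher E°), Mn²⁺/Mn the anode: E°cell = +0.16 − (-1.17) = +1.33 V, n = 2.
Overall: Sn⁴⁺(aq) + Mn(s) → Sn²⁺(aq) + Mn²⁺(aq)
Q = [Sn²⁺]·[Mn²⁺] / ([Sn⁴⁺]); log Q = -0.099.
E = E° − (0.0592/n) log Q = +1.33 − (0.0592/2)(-0.099) = +1.333 V.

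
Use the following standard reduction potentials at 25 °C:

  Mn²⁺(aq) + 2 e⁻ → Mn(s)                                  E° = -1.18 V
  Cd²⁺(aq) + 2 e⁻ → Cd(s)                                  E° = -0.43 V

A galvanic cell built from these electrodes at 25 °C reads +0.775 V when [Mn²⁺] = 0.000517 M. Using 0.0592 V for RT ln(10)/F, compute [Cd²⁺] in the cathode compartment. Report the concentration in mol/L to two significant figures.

0.0036 M

Cd²⁺/Cd is the cathode, Mn²⁺/Mn the anode: E°cell = +0.75 V, n = 2.
Overall reaction: Cd²⁺(aq) + Mn(s) → Cd(s) + Mn²⁺(aq); Q = [Mn²⁺]^1/[Cd²⁺]^1.
From E = E° − (0.0592/n) log Q: log Q = (E° − E)·n/0.0592 = (+0.75 − (+0.775))·2/0.0592 = -0.8446.
So 1·log[Cd²⁺] = 1·log(0.000517) − log Q = -3.2865 − (-0.8446) = -2.4419; [Cd²⁺] = 10^(-2.4419) ≈ 0.0036 M.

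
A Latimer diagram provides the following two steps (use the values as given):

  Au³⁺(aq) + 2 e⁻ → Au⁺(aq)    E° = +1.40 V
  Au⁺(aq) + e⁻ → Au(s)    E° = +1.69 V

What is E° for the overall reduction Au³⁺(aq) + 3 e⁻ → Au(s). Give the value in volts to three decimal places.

+1.497 V

Adding the free-energy changes (−nFE°) of the two steps gives −n₃FE°₃ = −n₁FE°₁ − n₂FE°₂.
E°₃ = (2×+1.40 + 1×+1.69) / 3 = (+4.490) / 3 = +1.497 V.
Simply averaging or adding the two E° values would be wrong; the electron-weighted sum is required.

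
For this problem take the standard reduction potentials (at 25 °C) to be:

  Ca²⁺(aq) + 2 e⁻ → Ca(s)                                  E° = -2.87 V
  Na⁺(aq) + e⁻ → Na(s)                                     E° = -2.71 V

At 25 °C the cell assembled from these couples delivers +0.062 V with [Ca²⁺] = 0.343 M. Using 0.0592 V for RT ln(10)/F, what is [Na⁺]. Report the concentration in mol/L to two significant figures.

0.013 M

Na⁺/Na is the cathode, Ca²⁺/Ca the anode: E°cell = +0.16 V, n = 2.
Overall reaction: 2 Na⁺(aq) + Ca(s) → 2 Na(s) + Ca²⁺(aq); Q = [Ca²⁺]^1/[Na⁺]^2.
From E = E° − (0.0592/n) log Q: log Q = (E° − E)·n/0.0592 = (+0.16 − (+0.062))·2/0.0592 = 3.3108.
So 2·log[Na⁺] = 1·log(0.343) − log Q = -0.4647 − (3.3108) = -3.7755; log[Na⁺] = -3.7755 / 2 = -1.8878; [Na⁺] = 10^(-1.8878) ≈ 0.013 M.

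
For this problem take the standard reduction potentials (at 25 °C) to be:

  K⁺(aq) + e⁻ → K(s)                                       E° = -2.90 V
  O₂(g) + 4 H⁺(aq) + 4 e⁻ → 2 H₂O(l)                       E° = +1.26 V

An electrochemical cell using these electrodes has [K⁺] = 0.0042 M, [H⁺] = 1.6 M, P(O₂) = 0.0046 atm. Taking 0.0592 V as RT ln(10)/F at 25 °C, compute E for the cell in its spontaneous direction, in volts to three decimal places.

+4.278 V

O₂/H₂O is the cathode (higher E°), K⁺/K the anode: E°cell = +1.26 − (-2.90) = +4.16 V, n = 4.
Overall: O₂(g) + 4 H⁺(aq) + 4 K(s) → 2 H₂O(l) + 4 K⁺(aq)
Q = [K⁺]^4 / (P(O₂)·[H⁺]^4); log Q = -7.986.
E = E° − (0.0592/n) log Q = +4.16 − (0.0592/4)(-7.986) = +4.278 V.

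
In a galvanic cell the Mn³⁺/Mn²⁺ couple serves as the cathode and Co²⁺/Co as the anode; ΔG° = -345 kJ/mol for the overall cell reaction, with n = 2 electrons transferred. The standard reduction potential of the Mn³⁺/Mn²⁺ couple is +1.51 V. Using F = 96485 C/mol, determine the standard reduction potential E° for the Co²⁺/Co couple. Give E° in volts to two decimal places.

E°cell = −ΔG°/(nF) = −(-345×10³)/((2)(96485)) = +1.788 V.
Since Mn³⁺/Mn²⁺ is the cathode and Co²⁺/Co the anode, E°cell = E°(Mn³⁺/Mn²⁺) − E°(Co²⁺/Co).
So E°(Co²⁺/Co) = E°(Mn³⁺/Mn²⁺) − E°cell = (+1.51) − (+1.788) = -0.28 V.

-0.28 V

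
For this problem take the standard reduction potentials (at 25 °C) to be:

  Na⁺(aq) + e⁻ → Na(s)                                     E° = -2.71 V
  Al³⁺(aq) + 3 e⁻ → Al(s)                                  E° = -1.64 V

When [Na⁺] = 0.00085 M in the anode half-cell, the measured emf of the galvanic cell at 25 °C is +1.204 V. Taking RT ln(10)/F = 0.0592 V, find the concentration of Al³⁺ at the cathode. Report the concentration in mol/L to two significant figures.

0.0038 M

Al³⁺/Al is the cathode, Na⁺/Na the anode: E°cell = +1.07 V, n = 3.
Overall reaction: Al³⁺(aq) + 3 Na(s) → Al(s) + 3 Na⁺(aq); Q = [Na⁺]^3/[Al³⁺]^1.
From E = E° − (0.0592/n) log Q: log Q = (E° − E)·n/0.0592 = (+1.07 − (+1.204))·3/0.0592 = -6.7905.
So 1·log[Al³⁺] = 3·log(0.00085) − log Q = -9.2117 − (-6.7905) = -2.4212; [Al³⁺] = 10^(-2.4212) ≈ 0.0038 M.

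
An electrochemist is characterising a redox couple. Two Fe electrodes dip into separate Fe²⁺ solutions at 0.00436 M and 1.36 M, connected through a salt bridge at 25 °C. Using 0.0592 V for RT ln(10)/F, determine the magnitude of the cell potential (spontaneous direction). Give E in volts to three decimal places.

+0.074 V

For a concentration cell E°cell = 0. The 1.36 M side is the cathode (reduction is favoured where [Fe²⁺] is higher).
With n = 2, E = −(0.0592/2) log([Fe²⁺]ₐₙ/[Fe²⁺]꜀ₐₜ) = −(0.0592/2) log(0.00436/1.36) = −(0.0592/2)(-2.494) = +0.074 V.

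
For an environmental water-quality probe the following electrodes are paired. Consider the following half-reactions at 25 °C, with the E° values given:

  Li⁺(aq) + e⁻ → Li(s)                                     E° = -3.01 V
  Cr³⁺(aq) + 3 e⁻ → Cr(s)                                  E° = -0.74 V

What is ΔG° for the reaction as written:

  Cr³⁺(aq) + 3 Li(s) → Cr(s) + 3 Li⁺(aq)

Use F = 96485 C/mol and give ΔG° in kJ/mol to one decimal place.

-657.1 kJ/mol

As written, Cr³⁺/Cr is reduced (cathode) and Li⁺/Li is oxidised (anode), so E°cell = (-0.74) − (-3.01) = +2.27 V.
Balancing electrons gives n = 3.
ΔG° = −nFE° = −(3)(96485)(+2.27) = -657,063 J = -657.1 kJ/mol.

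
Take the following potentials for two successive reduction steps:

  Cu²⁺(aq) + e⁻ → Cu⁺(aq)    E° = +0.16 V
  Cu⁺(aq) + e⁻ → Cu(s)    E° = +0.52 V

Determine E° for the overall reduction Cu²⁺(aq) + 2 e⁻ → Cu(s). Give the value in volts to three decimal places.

+0.340 V

Standard free energies of sequential steps add: ΔG°₃ = ΔG°₁ + ΔG°₂, so n₃E°₃ = n₁E°₁ + n₂E°₂.
E°₃ = (1×+0.16 + 1×+0.52) / 2 = (+0.680) / 2 = +0.340 V.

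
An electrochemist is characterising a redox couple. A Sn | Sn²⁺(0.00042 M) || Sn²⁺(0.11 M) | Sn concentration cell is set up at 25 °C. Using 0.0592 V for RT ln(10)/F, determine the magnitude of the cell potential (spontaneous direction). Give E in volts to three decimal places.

+0.072 V

For a concentration cell E°cell = 0. The 0.11 M side is the cathode (reduction is favoured where [Sn²⁺] is higher).
With n = 2, E = −(0.0592/2) log([Sn²⁺]ₐₙ/[Sn²⁺]꜀ₐₜ) = −(0.0592/2) log(0.00042/0.11) = −(0.0592/2)(-2.418) = +0.072 V.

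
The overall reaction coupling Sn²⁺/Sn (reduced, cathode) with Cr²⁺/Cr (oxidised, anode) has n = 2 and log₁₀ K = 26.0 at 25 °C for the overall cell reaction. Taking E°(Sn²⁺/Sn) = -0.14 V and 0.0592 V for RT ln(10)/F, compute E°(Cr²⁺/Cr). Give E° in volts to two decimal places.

E°cell = (0.0592/n)·log K = (0.0592/2)(26.0) = +0.770 V.
Since Sn²⁺/Sn is the cathode and Cr²⁺/Cr the anode, E°cell = E°(Sn²⁺/Sn) − E°(Cr²⁺/Cr).
So E°(Cr²⁺/Cr) = E°(Sn²⁺/Sn) − E°cell = (-0.14) − (+0.770) = -0.91 V.

-0.91 V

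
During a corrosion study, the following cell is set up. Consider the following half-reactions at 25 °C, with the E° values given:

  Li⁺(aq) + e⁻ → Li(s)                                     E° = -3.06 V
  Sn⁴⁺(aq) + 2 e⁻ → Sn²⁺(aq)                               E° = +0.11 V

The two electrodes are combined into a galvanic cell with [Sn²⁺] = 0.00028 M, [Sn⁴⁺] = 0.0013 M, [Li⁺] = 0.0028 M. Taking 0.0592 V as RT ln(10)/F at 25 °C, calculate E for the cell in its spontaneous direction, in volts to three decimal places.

Sn⁴⁺/Sn²⁺ is the cathode (higher E°), Li⁺/Li the anode: E°cell = +0.11 − (-3.06) = +3.17 V, n = 2.
Overall: Sn⁴⁺(aq) + 2 Li(s) → Sn²⁺(aq) + 2 Li⁺(aq)
Q = [Sn²⁺]·[Li⁺]^2 / ([Sn⁴⁺]); log Q = -5.772.
E = E° − (0.0592/n) log Q = +3.17 − (0.0592/2)(-5.772) = +3.341 V.

+3.341 V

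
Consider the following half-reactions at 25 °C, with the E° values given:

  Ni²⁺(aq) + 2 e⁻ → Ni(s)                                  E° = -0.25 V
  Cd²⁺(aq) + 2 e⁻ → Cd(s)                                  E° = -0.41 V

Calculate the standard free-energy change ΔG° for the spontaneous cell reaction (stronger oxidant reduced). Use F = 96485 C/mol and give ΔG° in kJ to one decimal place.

-30.9 kJ

Ni²⁺/Ni (E° = -0.25 V) is the cathode; Cd²⁺/Cd (E° = -0.41 V) is the anode, so E°cell = +0.16 V.
Balancing electrons gives n = 2 (lcm of 2 and 2).
ΔG° = −nFE° = −(2)(96485)(+0.16) = -30,875 J = -30.9 kJ.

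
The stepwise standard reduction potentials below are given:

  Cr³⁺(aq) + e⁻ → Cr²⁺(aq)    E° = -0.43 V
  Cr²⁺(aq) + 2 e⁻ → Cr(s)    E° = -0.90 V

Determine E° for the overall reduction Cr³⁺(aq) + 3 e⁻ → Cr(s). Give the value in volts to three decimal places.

-0.743 V

Since ΔG° = −nFE° is additive over sequential reductions, n₃E°₃ = n₁E°₁ + n₂E°₂.
E°₃ = (1×-0.43 + 2×-0.90) / 3 = (-2.230) / 3 = -0.743 V.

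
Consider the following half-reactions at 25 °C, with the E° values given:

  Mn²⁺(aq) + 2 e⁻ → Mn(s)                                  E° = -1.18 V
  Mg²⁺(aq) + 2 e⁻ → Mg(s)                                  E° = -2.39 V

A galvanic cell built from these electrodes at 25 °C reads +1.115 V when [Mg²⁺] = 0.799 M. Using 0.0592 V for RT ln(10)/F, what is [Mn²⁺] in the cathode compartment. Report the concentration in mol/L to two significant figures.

Mn²⁺/Mn is the cathode, Mg²⁺/Mg the anode: E°cell = +1.21 V, n = 2.
Overall reaction: Mn²⁺(aq) + Mg(s) → Mn(s) + Mg²⁺(aq); Q = [Mg²⁺]^1/[Mn²⁺]^1.
From E = E° − (0.0592/n) log Q: log Q = (E° − E)·n/0.0592 = (+1.21 − (+1.115))·2/0.0592 = 3.2095.
So 1·log[Mn²⁺] = 1·log(0.799) − log Q = -0.0975 − (3.2095) = -3.3070; [Mn²⁺] = 10^(-3.3070) ≈ 0.00049 M.

0.00049 M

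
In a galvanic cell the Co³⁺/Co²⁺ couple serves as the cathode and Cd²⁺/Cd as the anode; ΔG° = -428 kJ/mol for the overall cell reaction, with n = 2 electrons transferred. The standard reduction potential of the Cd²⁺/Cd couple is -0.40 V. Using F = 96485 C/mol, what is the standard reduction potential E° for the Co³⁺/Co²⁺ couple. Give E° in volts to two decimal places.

E°cell = −ΔG°/(nF) = −(-428×10³)/((2)(96485)) = +2.218 V.
Since Co³⁺/Co²⁺ is the cathode and Cd²⁺/Cd the anode, E°cell = E°(Co³⁺/Co²⁺) − E°(Cd²⁺/Cd).
So E°(Co³⁺/Co²⁺) = E°cell + E°(Cd²⁺/Cd) = +2.218 + (-0.40) = +1.82 V.

+1.82 V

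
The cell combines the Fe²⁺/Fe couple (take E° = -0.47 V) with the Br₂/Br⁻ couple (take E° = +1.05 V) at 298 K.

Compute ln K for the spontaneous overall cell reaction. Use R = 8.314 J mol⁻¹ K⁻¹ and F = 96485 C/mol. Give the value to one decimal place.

Cathode: Br₂/Br⁻; anode: Fe²⁺/Fe. E°cell = (+1.05) − (-0.47) = +1.52 V, with n = 2.
ΔG° = −nFE° = −RT ln K, so ln K = nFE°/(RT) = (2)(96485)(+1.52) / ((8.314)(298)) = 118.388.

118.4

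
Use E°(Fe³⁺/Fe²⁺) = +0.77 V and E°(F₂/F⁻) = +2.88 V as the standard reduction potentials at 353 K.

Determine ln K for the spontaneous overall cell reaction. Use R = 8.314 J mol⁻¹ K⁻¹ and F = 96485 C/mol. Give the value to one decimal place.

Cathode: F₂/F⁻; anode: Fe³⁺/Fe²⁺. E°cell = (+2.88) − (+0.77) = +2.11 V, with n = 2.
ΔG° = −nFE° = −RT ln K, so ln K = nFE°/(RT) = (2)(96485)(+2.11) / ((8.314)(353)) = 138.735.

138.7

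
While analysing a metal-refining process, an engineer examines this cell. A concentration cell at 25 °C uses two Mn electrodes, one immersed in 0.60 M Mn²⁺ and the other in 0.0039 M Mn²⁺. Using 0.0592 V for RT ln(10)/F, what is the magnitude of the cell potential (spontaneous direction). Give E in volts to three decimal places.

For a concentration cell E°cell = 0. The 0.60 M side is the cathode (reduction is favoured where [Mn²⁺] is higher).
With n = 2, E = −(0.0592/2) log([Mn²⁺]ₐₙ/[Mn²⁺]꜀ₐₜ) = −(0.0592/2) log(0.0039/0.6) = −(0.0592/2)(-2.187) = +0.065 V.

+0.065 V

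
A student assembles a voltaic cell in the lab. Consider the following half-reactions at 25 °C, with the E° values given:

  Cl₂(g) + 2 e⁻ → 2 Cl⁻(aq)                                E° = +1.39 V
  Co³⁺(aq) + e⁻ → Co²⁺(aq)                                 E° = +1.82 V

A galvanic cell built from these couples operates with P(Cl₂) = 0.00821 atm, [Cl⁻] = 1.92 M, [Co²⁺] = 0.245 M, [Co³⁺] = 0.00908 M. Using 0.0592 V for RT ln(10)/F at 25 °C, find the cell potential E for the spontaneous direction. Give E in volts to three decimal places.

Co³⁺/Co²⁺ is the cathode (higher E°), Cl₂/Cl⁻ the anode: E°cell = +1.82 − (+1.39) = +0.43 V, n = 2.
Overall: 2 Co³⁺(aq) + 2 Cl⁻(aq) → 2 Co²⁺(aq) + Cl₂(g)
Q = [Co²⁺]^2·P(Cl₂) / ([Co³⁺]^2·[Cl⁻]^2); log Q = 0.210.
E = E° − (0.0592/n) log Q = +0.43 − (0.0592/2)(0.210) = +0.424 V.

+0.424 V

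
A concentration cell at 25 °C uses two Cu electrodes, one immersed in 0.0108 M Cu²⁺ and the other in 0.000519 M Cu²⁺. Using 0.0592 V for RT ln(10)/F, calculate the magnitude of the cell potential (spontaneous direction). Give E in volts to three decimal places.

For a concentration cell E°cell = 0. The 0.0108 M side is the cathode (reduction is favoured where [Cu²⁺] is higher).
With n = 2, E = −(0.0592/2) log([Cu²⁺]ₐₙ/[Cu²⁺]꜀ₐₜ) = −(0.0592/2) log(0.000519/0.0108) = −(0.0592/2)(-1.318) = +0.039 V.

+0.039 V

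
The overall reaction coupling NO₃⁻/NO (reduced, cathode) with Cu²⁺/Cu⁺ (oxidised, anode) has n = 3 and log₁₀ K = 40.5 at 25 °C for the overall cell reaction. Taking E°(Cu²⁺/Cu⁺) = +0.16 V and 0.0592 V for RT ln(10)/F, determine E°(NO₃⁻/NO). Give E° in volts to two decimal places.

E°cell = (0.0592/n)·log K = (0.0592/3)(40.5) = +0.799 V.
Since NO₃⁻/NO is the cathode and Cu²⁺/Cu⁺ the anode, E°cell = E°(NO₃⁻/NO) − E°(Cu²⁺/Cu⁺).
So E°(NO₃⁻/NO) = E°cell + E°(Cu²⁺/Cu⁺) = +0.799 + (+0.16) = +0.96 V.

+0.96 V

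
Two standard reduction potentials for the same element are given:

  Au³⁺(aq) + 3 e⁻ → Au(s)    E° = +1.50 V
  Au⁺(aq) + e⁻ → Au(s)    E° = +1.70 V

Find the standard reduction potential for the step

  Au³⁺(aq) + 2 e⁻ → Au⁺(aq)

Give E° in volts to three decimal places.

Sequential free energies add, so n₃E°₃ = n₁E°₁ + n₂E°₂.
With n₃ = 3, and the known step contributing 1×(+1.70) V, the unknown satisfies 2·E° = 3×(+1.50) − 1×(+1.70) = +2.800.
E° = +2.800 / 2 = +1.400 V.

+1.400 V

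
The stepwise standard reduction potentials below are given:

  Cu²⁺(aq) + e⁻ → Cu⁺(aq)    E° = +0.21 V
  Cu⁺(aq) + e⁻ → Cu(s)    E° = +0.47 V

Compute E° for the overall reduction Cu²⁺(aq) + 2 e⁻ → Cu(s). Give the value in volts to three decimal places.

+0.340 V

Since ΔG° = −nFE° is additive over sequential reductions, n₃E°₃ = n₁E°₁ + n₂E°₂.
E°₃ = (1×+0.21 + 1×+0.47) / 2 = (+0.680) / 2 = +0.340 V.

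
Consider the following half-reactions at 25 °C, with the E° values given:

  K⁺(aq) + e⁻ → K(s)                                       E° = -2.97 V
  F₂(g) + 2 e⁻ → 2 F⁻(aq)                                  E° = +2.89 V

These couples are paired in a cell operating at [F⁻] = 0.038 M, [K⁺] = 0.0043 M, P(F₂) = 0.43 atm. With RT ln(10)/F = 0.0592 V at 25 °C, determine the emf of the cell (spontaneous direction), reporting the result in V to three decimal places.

+6.073 V

F₂/F⁻ is the cathode (higher E°), K⁺/K the anode: E°cell = +2.89 − (-2.97) = +5.86 V, n = 2.
Overall: F₂(g) + 2 K(s) → 2 F⁻(aq) + 2 K⁺(aq)
Q = [F⁻]^2·[K⁺]^2 / (P(F₂)); log Q = -7.207.
E = E° − (0.0592/n) log Q = +5.86 − (0.0592/2)(-7.207) = +6.073 V.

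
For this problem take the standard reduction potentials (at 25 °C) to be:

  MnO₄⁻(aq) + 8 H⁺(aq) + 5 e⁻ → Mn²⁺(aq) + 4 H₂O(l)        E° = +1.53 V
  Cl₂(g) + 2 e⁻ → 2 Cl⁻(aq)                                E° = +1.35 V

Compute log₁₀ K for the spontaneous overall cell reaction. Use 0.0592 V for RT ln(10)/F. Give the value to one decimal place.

Cathode: MnO₄⁻/Mn²⁺; anode: Cl₂/Cl⁻. E°cell = +0.18 V, n = 10.
log K = nE°cell / 0.0592 = (10)(+0.18) / 0.0592 = 30.4.

30.4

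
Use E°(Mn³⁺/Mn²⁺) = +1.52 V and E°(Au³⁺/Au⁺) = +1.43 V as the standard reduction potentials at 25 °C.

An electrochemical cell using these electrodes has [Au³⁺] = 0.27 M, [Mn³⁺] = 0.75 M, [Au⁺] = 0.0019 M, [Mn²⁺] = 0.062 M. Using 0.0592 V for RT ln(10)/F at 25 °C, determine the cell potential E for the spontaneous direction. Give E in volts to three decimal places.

+0.090 V

Mn³⁺/Mn²⁺ is the cathode (higher E°), Au³⁺/Au⁺ the anode: E°cell = +1.52 − (+1.43) = +0.09 V, n = 2.
Overall: 2 Mn³⁺(aq) + Au⁺(aq) → 2 Mn²⁺(aq) + Au³⁺(aq)
Q = [Mn²⁺]^2·[Au³⁺] / ([Mn³⁺]^2·[Au⁺]); log Q = -0.013.
E = E° − (0.0592/n) log Q = +0.09 − (0.0592/2)(-0.013) = +0.090 V.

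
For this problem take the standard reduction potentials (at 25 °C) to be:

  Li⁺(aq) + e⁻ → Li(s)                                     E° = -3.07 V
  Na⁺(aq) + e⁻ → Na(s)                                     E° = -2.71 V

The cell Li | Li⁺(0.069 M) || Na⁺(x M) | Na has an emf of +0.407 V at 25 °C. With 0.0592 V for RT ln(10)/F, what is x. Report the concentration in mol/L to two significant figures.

Na⁺/Na is the cathode, Li⁺/Li the anode: E°cell = +0.36 V, n = 1.
Overall reaction: Na⁺(aq) + Li(s) → Na(s) + Li⁺(aq); Q = [Li⁺]^1/[Na⁺]^1.
From E = E° − (0.0592/n) log Q: log Q = (E° − E)·n/0.0592 = (+0.36 − (+0.407))·1/0.0592 = -0.7939.
So 1·log[Na⁺] = 1·log(0.069) − log Q = -1.1612 − (-0.7939) = -0.3673; [Na⁺] = 10^(-0.3673) ≈ 0.43 M.

0.43 M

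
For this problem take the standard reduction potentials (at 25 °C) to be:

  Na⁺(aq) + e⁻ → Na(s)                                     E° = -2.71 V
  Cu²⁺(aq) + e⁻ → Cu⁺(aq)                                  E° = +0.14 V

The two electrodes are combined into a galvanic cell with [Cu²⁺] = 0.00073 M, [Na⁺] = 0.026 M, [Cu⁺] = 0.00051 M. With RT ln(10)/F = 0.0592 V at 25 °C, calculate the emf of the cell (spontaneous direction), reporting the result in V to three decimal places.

+2.953 V

Cu²⁺/Cu⁺ is the cathode (higher E°), Na⁺/Na the anode: E°cell = +0.14 − (-2.71) = +2.85 V, n = 1.
Overall: Cu²⁺(aq) + Na(s) → Cu⁺(aq) + Na⁺(aq)
Q = [Cu⁺]·[Na⁺] / ([Cu²⁺]); log Q = -1.741.
E = E° − (0.0592/n) log Q = +2.85 − (0.0592/1)(-1.741) = +2.953 V.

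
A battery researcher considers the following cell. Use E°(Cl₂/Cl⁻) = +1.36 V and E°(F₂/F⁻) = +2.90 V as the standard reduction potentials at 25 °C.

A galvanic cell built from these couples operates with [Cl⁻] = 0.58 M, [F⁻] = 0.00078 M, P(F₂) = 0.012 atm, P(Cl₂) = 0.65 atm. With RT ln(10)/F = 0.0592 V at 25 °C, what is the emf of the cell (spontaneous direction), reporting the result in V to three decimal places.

F₂/F⁻ is the cathode (higher E°), Cl₂/Cl⁻ the anode: E°cell = +2.90 − (+1.36) = +1.54 V, n = 2.
Overall: F₂(g) + 2 Cl⁻(aq) → 2 F⁻(aq) + Cl₂(g)
Q = [F⁻]^2·P(Cl₂) / (P(F₂)·[Cl⁻]^2); log Q = -4.009.
E = E° − (0.0592/n) log Q = +1.54 − (0.0592/2)(-4.009) = +1.659 V.

+1.659 V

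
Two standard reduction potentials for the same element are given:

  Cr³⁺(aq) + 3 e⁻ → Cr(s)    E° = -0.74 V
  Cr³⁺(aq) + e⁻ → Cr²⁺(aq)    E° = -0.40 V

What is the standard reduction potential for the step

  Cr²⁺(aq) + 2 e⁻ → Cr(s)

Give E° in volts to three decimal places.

Sequential free energies add, so n₃E°₃ = n₁E°₁ + n₂E°₂.
With n₃ = 3, and the known step contributing 1×(-0.40) V, the unknown satisfies 2·E° = 3×(-0.74) − 1×(-0.40) = -1.820.
E° = -1.820 / 2 = -0.910 V.

-0.910 V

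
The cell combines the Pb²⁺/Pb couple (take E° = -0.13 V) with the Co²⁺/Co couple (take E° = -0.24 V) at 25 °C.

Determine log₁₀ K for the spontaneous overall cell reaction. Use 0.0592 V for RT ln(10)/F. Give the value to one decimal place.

3.7

Cathode: Pb²⁺/Pb; anode: Co²⁺/Co. E°cell = +0.11 V, n = 2.
log K = nE°cell / 0.0592 = (2)(+0.11) / 0.0592 = 3.7.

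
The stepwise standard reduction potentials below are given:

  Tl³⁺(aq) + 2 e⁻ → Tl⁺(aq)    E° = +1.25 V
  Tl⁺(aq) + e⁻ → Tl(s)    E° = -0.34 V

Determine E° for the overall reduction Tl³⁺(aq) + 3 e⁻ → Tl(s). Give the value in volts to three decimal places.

Adding the free-energy changes (−nFE°) of the two steps gives −n₃FE°₃ = −n₁FE°₁ − n₂FE°₂.
E°₃ = (2×+1.25 + 1×-0.34) / 3 = (+2.160) / 3 = +0.720 V.

+0.720 V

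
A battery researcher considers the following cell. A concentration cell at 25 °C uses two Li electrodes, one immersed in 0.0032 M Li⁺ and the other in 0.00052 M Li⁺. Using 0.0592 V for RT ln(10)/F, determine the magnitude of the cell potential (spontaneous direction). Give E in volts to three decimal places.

+0.047 V

For a concentration cell E°cell = 0. The 0.0032 M side is the cathode (reduction is favoured where [Li⁺] is higher).
With n = 1, E = −(0.0592/1) log([Li⁺]ₐₙ/[Li⁺]꜀ₐₜ) = −(0.0592/1) log(0.00052/0.0032) = −(0.0592/1)(-0.789) = +0.047 V.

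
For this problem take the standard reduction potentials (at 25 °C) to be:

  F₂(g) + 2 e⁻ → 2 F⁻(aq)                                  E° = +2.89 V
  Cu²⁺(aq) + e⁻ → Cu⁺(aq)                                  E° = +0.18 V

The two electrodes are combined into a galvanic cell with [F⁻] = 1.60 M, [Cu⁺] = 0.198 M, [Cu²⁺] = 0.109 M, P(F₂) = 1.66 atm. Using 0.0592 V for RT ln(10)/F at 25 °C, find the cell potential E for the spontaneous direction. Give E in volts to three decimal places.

+2.720 V

F₂/F⁻ is the cathode (higher E°), Cu²⁺/Cu⁺ the anode: E°cell = +2.89 − (+0.18) = +2.71 V, n = 2.
Overall: F₂(g) + 2 Cu⁺(aq) → 2 F⁻(aq) + 2 Cu²⁺(aq)
Q = [F⁻]^2·[Cu²⁺]^2 / (P(F₂)·[Cu⁺]^2); log Q = -0.330.
E = E° − (0.0592/n) log Q = +2.71 − (0.0592/2)(-0.330) = +2.720 V.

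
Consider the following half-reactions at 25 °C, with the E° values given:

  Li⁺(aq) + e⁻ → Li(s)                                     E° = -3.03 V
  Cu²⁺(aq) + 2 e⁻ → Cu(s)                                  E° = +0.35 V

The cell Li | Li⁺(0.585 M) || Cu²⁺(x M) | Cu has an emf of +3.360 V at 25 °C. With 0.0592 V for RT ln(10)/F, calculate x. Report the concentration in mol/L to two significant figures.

0.072 M

Cu²⁺/Cu is the cathode, Li⁺/Li the anode: E°cell = +3.38 V, n = 2.
Overall reaction: Cu²⁺(aq) + 2 Li(s) → Cu(s) + 2 Li⁺(aq); Q = [Li⁺]^2/[Cu²⁺]^1.
From E = E° − (0.0592/n) log Q: log Q = (E° − E)·n/0.0592 = (+3.38 − (+3.360))·2/0.0592 = 0.6757.
So 1·log[Cu²⁺] = 2·log(0.585) − log Q = -0.4657 − (0.6757) = -1.1414; [Cu²⁺] = 10^(-1.1414) ≈ 0.072 M.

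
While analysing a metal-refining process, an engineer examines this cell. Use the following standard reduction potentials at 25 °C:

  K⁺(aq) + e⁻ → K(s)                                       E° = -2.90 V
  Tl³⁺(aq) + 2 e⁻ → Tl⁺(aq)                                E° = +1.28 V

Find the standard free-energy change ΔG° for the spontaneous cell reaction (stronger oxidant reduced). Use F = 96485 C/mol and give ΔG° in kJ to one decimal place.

-806.6 kJ

Tl³⁺/Tl⁺ (E° = +1.28 V) is the cathode; K⁺/K (E° = -2.90 V) is the anode, so E°cell = +4.18 V.
Balancing electrons gives n = 2 (lcm of 2 and 1).
ΔG° = −nFE° = −(2)(96485)(+4.18) = -806,615 J = -806.6 kJ.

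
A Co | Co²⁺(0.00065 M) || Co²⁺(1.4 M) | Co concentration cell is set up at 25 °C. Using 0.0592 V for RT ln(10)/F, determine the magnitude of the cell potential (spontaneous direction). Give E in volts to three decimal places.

For a concentration cell E°cell = 0. The 1.4 M side is the cathode (reduction is favoured where [Co²⁺] is higher).
With n = 2, E = −(0.0592/2) log([Co²⁺]ₐₙ/[Co²⁺]꜀ₐₜ) = −(0.0592/2) log(0.00065/1.4) = −(0.0592/2)(-3.333) = +0.099 V.

+0.099 V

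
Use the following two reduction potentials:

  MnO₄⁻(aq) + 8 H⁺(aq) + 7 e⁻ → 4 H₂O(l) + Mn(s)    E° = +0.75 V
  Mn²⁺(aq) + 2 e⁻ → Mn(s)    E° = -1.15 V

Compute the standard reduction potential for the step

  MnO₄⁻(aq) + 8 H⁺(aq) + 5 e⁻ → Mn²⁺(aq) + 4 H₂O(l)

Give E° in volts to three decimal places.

+1.510 V

Sequential free energies add, so n₃E°₃ = n₁E°₁ + n₂E°₂.
With n₃ = 7, and the known step contributing 2×(-1.15) V, the unknown satisfies 5·E° = 7×(+0.75) − 2×(-1.15) = +7.550.
E° = +7.550 / 5 = +1.510 V.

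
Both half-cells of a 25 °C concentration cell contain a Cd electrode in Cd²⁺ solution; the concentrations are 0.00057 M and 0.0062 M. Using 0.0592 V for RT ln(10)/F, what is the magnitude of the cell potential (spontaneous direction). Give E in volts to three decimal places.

For a concentration cell E°cell = 0. The 0.0062 M side is the cathode (reduction is favoured where [Cd²⁺] is higher).
With n = 2, E = −(0.0592/2) log([Cd²⁺]ₐₙ/[Cd²⁺]꜀ₐₜ) = −(0.0592/2) log(0.00057/0.0062) = −(0.0592/2)(-1.037) = +0.031 V.

+0.031 V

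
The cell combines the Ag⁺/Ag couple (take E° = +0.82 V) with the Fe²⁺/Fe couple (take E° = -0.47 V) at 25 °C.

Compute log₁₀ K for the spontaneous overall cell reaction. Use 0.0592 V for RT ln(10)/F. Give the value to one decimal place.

43.6

Cathode: Ag⁺/Ag; anode: Fe²⁺/Fe. E°cell = +1.29 V, n = 2.
log K = nE°cell / 0.0592 = (2)(+1.29) / 0.0592 = 43.6.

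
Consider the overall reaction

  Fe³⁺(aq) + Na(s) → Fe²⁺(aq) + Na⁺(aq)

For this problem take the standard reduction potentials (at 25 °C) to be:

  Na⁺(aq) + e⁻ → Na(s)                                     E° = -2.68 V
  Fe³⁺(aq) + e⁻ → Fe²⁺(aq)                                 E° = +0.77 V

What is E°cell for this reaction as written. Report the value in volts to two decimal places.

+3.45 V

The Fe³⁺/Fe²⁺ couple has the higher reduction potential, so it is the cathode; Na⁺/Na is oxidised at the anode.
E°cell = E°(cathode) − E°(anode) = (+0.77) − (-2.68) = +3.45 V.
Since E°cell > 0, the reaction is spontaneous under standard conditions.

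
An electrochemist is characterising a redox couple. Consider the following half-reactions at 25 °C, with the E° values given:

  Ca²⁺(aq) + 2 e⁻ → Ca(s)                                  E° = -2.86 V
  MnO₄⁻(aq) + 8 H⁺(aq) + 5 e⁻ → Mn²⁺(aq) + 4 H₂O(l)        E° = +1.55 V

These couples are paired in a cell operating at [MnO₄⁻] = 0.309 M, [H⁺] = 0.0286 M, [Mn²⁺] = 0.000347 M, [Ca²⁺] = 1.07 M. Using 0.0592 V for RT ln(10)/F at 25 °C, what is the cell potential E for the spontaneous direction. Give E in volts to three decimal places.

MnO₄⁻/Mn²⁺ is the cathode (higher E°), Ca²⁺/Ca the anode: E°cell = +1.55 − (-2.86) = +4.41 V, n = 10.
Overall: 2 MnO₄⁻(aq) + 16 H⁺(aq) + 5 Ca(s) → 2 Mn²⁺(aq) + 8 H₂O(l) + 5 Ca²⁺(aq)
Q = [Mn²⁺]^2·[Ca²⁺]^5 / ([MnO₄⁻]^2·[H⁺]^16); log Q = 18.946.
E = E° − (0.0592/n) log Q = +4.41 − (0.0592/10)(18.946) = +4.298 V.

+4.298 V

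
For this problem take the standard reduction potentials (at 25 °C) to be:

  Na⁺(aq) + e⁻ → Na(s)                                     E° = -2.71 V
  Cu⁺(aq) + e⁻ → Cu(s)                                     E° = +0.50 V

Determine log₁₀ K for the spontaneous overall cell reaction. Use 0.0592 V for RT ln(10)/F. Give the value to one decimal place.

54.2

Cathode: Cu⁺/Cu; anode: Na⁺/Na. E°cell = +3.21 V, n = 1.
log K = nE°cell / 0.0592 = (1)(+3.21) / 0.0592 = 54.2.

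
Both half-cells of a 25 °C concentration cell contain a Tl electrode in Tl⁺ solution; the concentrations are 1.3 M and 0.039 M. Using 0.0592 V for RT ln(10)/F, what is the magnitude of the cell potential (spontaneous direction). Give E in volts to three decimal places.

+0.090 V

For a concentration cell E°cell = 0. The 1.3 M side is the cathode (reduction is favoured where [Tl⁺] is higher).
With n = 1, E = −(0.0592/1) log([Tl⁺]ₐₙ/[Tl⁺]꜀ₐₜ) = −(0.0592/1) log(0.039/1.3) = −(0.0592/1)(-1.523) = +0.090 V.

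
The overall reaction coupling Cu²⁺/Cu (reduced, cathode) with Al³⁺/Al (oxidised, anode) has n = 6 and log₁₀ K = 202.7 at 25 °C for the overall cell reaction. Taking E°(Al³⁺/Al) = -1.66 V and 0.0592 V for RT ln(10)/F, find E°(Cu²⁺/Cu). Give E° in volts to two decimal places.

E°cell = (0.0592/n)·log K = (0.0592/6)(202.7) = +2.000 V.
Since Cu²⁺/Cu is the cathode and Al³⁺/Al the anode, E°cell = E°(Cu²⁺/Cu) − E°(Al³⁺/Al).
So E°(Cu²⁺/Cu) = E°cell + E°(Al³⁺/Al) = +2.000 + (-1.66) = +0.34 V.

+0.34 V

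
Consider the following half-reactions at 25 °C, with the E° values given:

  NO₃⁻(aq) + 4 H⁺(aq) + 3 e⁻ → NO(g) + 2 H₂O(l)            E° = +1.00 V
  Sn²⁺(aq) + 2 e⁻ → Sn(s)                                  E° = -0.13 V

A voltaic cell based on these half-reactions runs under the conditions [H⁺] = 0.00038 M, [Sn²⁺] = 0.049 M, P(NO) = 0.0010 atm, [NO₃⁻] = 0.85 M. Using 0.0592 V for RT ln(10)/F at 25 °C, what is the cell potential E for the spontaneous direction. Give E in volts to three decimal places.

NO₃⁻/NO is the cathode (higher E°), Sn²⁺/Sn the anode: E°cell = +1.00 − (-0.13) = +1.13 V, n = 6.
Overall: 2 NO₃⁻(aq) + 8 H⁺(aq) + 3 Sn(s) → 2 NO(g) + 4 H₂O(l) + 3 Sn²⁺(aq)
Q = P(NO)^2·[Sn²⁺]^3 / ([NO₃⁻]^2·[H⁺]^8); log Q = 17.573.
E = E° − (0.0592/n) log Q = +1.13 − (0.0592/6)(17.573) = +0.957 V.

+0.957 V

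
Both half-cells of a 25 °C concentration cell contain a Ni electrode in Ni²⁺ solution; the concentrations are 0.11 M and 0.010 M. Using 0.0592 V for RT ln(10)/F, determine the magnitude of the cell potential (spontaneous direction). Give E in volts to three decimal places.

+0.031 V

For a concentration cell E°cell = 0. The 0.11 M side is the cathode (reduction is favoured where [Ni²⁺] is higher).
With n = 2, E = −(0.0592/2) log([Ni²⁺]ₐₙ/[Ni²⁺]꜀ₐₜ) = −(0.0592/2) log(0.01/0.11) = −(0.0592/2)(-1.041) = +0.031 V.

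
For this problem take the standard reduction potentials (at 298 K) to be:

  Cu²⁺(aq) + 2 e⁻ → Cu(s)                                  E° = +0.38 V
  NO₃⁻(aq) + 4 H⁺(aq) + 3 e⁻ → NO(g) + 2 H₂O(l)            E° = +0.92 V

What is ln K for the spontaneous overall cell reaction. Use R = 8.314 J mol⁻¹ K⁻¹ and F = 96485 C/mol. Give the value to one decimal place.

Cathode: NO₃⁻/NO; anode: Cu²⁺/Cu. E°cell = (+0.92) − (+0.38) = +0.54 V, with n = 6.
ΔG° = −nFE° = −RT ln K, so ln K = nFE°/(RT) = (6)(96485)(+0.54) / ((8.314)(298)) = 126.177.

126.2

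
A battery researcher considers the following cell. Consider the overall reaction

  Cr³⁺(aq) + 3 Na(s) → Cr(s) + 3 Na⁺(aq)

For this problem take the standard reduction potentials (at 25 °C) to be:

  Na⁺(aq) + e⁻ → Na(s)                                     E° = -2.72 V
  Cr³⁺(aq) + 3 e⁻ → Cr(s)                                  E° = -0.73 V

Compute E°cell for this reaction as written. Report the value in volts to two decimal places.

The Cr³⁺/Cr couple has the higher reduction potential, so it is the cathode; Na⁺/Na is oxidised at the anode.
E°cell = E°(cathode) − E°(anode) = (-0.73) − (-2.72) = +1.99 V.
Since E°cell > 0, the reaction is spontaneous under standard conditions.

+1.99 V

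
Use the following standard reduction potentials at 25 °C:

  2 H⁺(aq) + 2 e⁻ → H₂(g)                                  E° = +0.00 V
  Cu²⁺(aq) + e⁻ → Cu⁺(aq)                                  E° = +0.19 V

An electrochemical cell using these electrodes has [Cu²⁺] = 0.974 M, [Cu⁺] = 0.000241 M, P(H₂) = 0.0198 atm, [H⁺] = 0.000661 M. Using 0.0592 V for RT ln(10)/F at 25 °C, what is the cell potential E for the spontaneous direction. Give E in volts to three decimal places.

+0.541 V

Cu²⁺/Cu⁺ is the cathode (higher E°), H⁺/H₂ the anode: E°cell = +0.19 − (+0.00) = +0.19 V, n = 2.
Overall: 2 Cu²⁺(aq) + H₂(g) → 2 Cu⁺(aq) + 2 H⁺(aq)
Q = [Cu⁺]^2·[H⁺]^2 / ([Cu²⁺]^2·P(H₂)); log Q = -11.869.
E = E° − (0.0592/n) log Q = +0.19 − (0.0592/2)(-11.869) = +0.541 V.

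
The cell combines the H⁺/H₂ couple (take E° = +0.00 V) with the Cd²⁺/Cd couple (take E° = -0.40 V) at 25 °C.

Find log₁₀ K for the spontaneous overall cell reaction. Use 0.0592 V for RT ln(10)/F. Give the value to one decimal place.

13.5

Cathode: H⁺/H₂; anode: Cd²⁺/Cd. E°cell = +0.40 V, n = 2.
log K = nE°cell / 0.0592 = (2)(+0.40) / 0.0592 = 13.5.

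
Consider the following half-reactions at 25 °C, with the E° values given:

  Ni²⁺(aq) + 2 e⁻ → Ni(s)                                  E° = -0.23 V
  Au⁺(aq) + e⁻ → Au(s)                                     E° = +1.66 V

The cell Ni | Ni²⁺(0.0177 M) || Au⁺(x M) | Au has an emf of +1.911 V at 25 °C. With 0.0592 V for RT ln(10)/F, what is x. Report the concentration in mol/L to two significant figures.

Au⁺/Au is the cathode, Ni²⁺/Ni the anode: E°cell = +1.89 V, n = 2.
Overall reaction: 2 Au⁺(aq) + Ni(s) → 2 Au(s) + Ni²⁺(aq); Q = [Ni²⁺]^1/[Au⁺]^2.
From E = E° − (0.0592/n) log Q: log Q = (E° − E)·n/0.0592 = (+1.89 − (+1.911))·2/0.0592 = -0.7095.
So 2·log[Au⁺] = 1·log(0.0177) − log Q = -1.7520 − (-0.7095) = -1.0425; log[Au⁺] = -1.0425 / 2 = -0.5212; [Au⁺] = 10^(-0.5212) ≈ 0.30 M.

0.30 M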